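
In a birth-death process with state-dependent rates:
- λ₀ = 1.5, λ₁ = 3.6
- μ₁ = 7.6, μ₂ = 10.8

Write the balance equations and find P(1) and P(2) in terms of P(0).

Balance equations:
State 0: λ₀P₀ = μ₁P₁ → P₁ = (λ₀/μ₁)P₀ = (1.5/7.6)P₀ = 0.1974P₀
State 1: P₂ = (λ₀λ₁)/(μ₁μ₂)P₀ = (1.5×3.6)/(7.6×10.8)P₀ = 0.06579P₀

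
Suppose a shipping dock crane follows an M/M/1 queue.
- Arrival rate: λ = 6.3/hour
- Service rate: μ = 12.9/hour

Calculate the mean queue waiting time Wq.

First, compute utilization: ρ = λ/μ = 6.3/12.9 = 0.4884
For M/M/1: Wq = λ/(μ(μ-λ))
Wq = 6.3/(12.9 × (12.9-6.3))
Wq = 6.3/(12.9 × 6.60)
Wq = 0.07400 hours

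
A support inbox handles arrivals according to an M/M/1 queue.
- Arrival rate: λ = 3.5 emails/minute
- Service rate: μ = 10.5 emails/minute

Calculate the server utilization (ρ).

Server utilization: ρ = λ/μ
ρ = 3.5/10.5 = 0.3333
The server is busy 33.33% of the time.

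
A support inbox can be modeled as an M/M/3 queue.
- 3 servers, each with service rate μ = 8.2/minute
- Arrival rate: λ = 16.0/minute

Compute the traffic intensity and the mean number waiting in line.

Traffic intensity: ρ = λ/(cμ) = 16.0/(3×8.2) = 0.6504
Since ρ = 0.6504 < 1, system is stable.
Offered load a = λ/μ = cρ = 16.0/8.2 = 1.9512
P₀ = [ Σₙ₌₀^2 aⁿ/n! + a^3/(3!(1-ρ)) ]⁻¹
Σ = a^0/0! + a^1/1! + a^2/2! = 1.0000 + 1.9512 + 1.9036 = 4.8548
a^3/(3!(1-ρ)) = 7.4288/(6 × 0.3496) = 3.5416
P₀ = 1/(4.8548 + 3.5416) = 0.1191
Lq = P₀·a^3·ρ / (3!(1-ρ)²) = 0.11910 × 7.4288 × 0.65041 / (6 × 0.12222) = 0.7847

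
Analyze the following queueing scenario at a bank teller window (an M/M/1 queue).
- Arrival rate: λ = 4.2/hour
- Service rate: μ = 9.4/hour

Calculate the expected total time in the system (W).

First, compute utilization: ρ = λ/μ = 4.2/9.4 = 0.4468
For M/M/1: W = 1/(μ-λ)
W = 1/(9.4-4.2) = 1/5.20
W = 0.1923 hours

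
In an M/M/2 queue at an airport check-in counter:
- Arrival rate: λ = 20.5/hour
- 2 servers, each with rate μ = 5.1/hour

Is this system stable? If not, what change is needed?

Stability requires ρ = λ/(cμ) < 1
ρ = 20.5/(2 × 5.1) = 20.5/10.20 = 2.0098
Since 2.0098 ≥ 1, the system is UNSTABLE.
Need c > λ/μ = 20.5/5.1 = 4.02.
Minimum servers needed: c = 5.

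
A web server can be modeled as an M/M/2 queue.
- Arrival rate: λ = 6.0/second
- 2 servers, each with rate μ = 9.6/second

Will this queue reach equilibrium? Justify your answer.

Stability requires ρ = λ/(cμ) < 1
ρ = 6.0/(2 × 9.6) = 6.0/19.20 = 0.3125
Since 0.3125 < 1, the system is STABLE.
The servers are busy 31.25% of the time.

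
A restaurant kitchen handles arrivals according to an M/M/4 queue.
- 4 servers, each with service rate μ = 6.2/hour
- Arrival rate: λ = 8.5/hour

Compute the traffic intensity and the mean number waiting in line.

Traffic intensity: ρ = λ/(cμ) = 8.5/(4×6.2) = 0.3427
Since ρ = 0.3427 < 1, system is stable.
Offered load a = λ/μ = cρ = 8.5/6.2 = 1.3710
P₀ = [ Σₙ₌₀^3 aⁿ/n! + a^4/(4!(1-ρ)) ]⁻¹
Σ = a^0/0! + a^1/1! + a^2/2! + a^3/3! = 1.00000 + 1.37097 + 0.939776 + 0.429468 = 3.7402
a^4/(4!(1-ρ)) = 3.5327/(24 × 0.65726) = 0.2240
P₀ = 1/(3.7402 + 0.2240) = 0.2523
Lq = P₀·a^4·ρ / (4!(1-ρ)²) = 0.2523 × 3.5327 × 0.3427 / (24 × 0.4320) = 0.02946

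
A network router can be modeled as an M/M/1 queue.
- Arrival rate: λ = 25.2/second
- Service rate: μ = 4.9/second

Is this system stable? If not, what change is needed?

Stability requires ρ = λ/(cμ) < 1
ρ = 25.2/(1 × 4.9) = 25.2/4.90 = 5.1429
Since 5.1429 ≥ 1, the system is UNSTABLE.
Queue grows without bound. Need μ > λ = 25.2.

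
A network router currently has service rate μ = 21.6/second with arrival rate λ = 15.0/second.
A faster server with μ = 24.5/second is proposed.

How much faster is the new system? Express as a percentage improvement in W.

System 1: ρ₁ = 15.0/21.6 = 0.6944, W₁ = 1/(21.6-15.0) = 0.15152
System 2: ρ₂ = 15.0/24.5 = 0.6122, W₂ = 1/(24.5-15.0) = 0.10526
Improvement: (W₁-W₂)/W₁ = (0.15152-0.10526)/0.15152 = 30.53%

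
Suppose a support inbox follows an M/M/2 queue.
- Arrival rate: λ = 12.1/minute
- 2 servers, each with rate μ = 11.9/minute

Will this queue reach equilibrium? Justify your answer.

Stability requires ρ = λ/(cμ) < 1
ρ = 12.1/(2 × 11.9) = 12.1/23.80 = 0.5084
Since 0.5084 < 1, the system is STABLE.
The servers are busy 50.84% of the time.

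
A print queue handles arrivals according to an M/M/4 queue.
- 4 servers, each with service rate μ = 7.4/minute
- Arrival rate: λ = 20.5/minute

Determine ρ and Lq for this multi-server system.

Traffic intensity: ρ = λ/(cμ) = 20.5/(4×7.4) = 0.6926
Since ρ = 0.6926 < 1, system is stable.
Offered load a = λ/μ = cρ = 20.5/7.4 = 2.7703
P₀ = [ Σₙ₌₀^3 aⁿ/n! + a^4/(4!(1-ρ)) ]⁻¹
Σ = a^0/0! + a^1/1! + a^2/2! + a^3/3! = 1.00000 + 2.77027 + 3.83720 + 3.54336 = 11.1508
a^4/(4!(1-ρ)) = 58.8964/(24 × 0.307432) = 7.9823
P₀ = 1/(11.1508 + 7.9823) = 0.05227
Lq = P₀·a^4·ρ / (4!(1-ρ)²) = 0.052265 × 58.8964 × 0.69257 / (24 × 0.094515) = 0.9398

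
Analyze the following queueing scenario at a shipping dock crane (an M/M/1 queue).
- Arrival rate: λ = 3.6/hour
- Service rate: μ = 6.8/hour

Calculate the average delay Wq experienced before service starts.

First, compute utilization: ρ = λ/μ = 3.6/6.8 = 0.5294
For M/M/1: Wq = λ/(μ(μ-λ))
Wq = 3.6/(6.8 × (6.8-3.6))
Wq = 3.6/(6.8 × 3.20)
Wq = 0.1654 hours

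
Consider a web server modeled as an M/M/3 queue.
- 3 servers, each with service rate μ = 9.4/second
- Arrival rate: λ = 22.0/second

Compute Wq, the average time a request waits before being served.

Traffic intensity: ρ = λ/(cμ) = 22.0/(3×9.4) = 0.7801
Since ρ = 0.7801 < 1, system is stable.
Offered load a = λ/μ = cρ = 22.0/9.4 = 2.3404
P₀ = [ Σₙ₌₀^2 aⁿ/n! + a^3/(3!(1-ρ)) ]⁻¹
Σ = a^0/0! + a^1/1! + a^2/2! = 1.0000 + 2.3404 + 2.7388 = 6.0792
a^3/(3!(1-ρ)) = 12.8199/(6 × 0.219858) = 9.7183
P₀ = 1/(6.0792 + 9.7183) = 0.06330
Lq = P₀·a^3·ρ / (3!(1-ρ)²) = 0.063301 × 12.8199 × 0.78014 / (6 × 0.048338) = 2.1829
Wq = Lq/λ = 2.1829/22.0 = 0.09922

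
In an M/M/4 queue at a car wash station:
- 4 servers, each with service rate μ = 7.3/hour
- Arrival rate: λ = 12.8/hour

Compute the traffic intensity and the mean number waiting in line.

Traffic intensity: ρ = λ/(cμ) = 12.8/(4×7.3) = 0.4384
Since ρ = 0.4384 < 1, system is stable.
Offered load a = λ/μ = cρ = 12.8/7.3 = 1.7534
P₀ = [ Σₙ₌₀^3 aⁿ/n! + a^4/(4!(1-ρ)) ]⁻¹
Σ = a^0/0! + a^1/1! + a^2/2! + a^3/3! = 1.00000 + 1.75342 + 1.53725 + 0.898483 = 5.1892
a^4/(4!(1-ρ)) = 9.4525/(24 × 0.5616) = 0.7013
P₀ = 1/(5.1892 + 0.7013) = 0.1698
Lq = P₀·a^4·ρ / (4!(1-ρ)²) = 0.16977 × 9.4525 × 0.43836 / (24 × 0.31544) = 0.09292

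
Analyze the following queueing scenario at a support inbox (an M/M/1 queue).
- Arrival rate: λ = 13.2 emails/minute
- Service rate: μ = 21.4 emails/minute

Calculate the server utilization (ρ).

Server utilization: ρ = λ/μ
ρ = 13.2/21.4 = 0.6168
The server is busy 61.68% of the time.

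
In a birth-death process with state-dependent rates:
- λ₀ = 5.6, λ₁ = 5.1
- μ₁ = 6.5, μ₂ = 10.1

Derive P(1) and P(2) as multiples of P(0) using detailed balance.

Balance equations:
State 0: λ₀P₀ = μ₁P₁ → P₁ = (λ₀/μ₁)P₀ = (5.6/6.5)P₀ = 0.8615P₀
State 1: P₂ = (λ₀λ₁)/(μ₁μ₂)P₀ = (5.6×5.1)/(6.5×10.1)P₀ = 0.4350P₀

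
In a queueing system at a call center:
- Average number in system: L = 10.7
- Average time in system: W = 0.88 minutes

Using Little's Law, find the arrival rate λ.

Little's Law: L = λW, so λ = L/W
λ = 10.7/0.88 = 12.1591 calls/minute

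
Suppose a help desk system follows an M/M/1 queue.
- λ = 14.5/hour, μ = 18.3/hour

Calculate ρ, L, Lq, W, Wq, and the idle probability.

Step 1: ρ = λ/μ = 14.5/18.3 = 0.7923
Step 2: L = λ/(μ-λ) = 14.5/3.80 = 3.8158
Step 3: Lq = λ²/(μ(μ-λ)) = 210.25/(18.3×3.80) = 3.0234
Step 4: W = 1/(μ-λ) = 1/3.80 = 0.26316
Step 5: Wq = λ/(μ(μ-λ)) = 14.5/(18.3×3.80) = 0.2085
Step 6: P(0) = 1-ρ = 0.2077
Verify: L = λW = 14.5×0.26316 = 3.8158 ✔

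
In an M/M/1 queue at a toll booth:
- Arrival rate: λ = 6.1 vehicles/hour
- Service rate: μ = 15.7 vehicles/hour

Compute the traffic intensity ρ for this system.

Server utilization: ρ = λ/μ
ρ = 6.1/15.7 = 0.3885
The server is busy 38.85% of the time.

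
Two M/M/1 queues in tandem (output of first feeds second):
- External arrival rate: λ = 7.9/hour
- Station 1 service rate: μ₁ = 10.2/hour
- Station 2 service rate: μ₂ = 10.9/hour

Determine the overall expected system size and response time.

By Jackson's theorem, each station behaves as independent M/M/1.
Station 1: ρ₁ = 7.9/10.2 = 0.7745, L₁ = ρ₁/(1-ρ₁) = λ/(μ₁-λ) = 7.9/2.30 = 3.4348
Station 2: ρ₂ = 7.9/10.9 = 0.7248, L₂ = ρ₂/(1-ρ₂) = λ/(μ₂-λ) = 7.9/3.00 = 2.6333
Total: L = L₁ + L₂ = 3.4348 + 2.6333 = 6.0681
W = L/λ = 6.0681/7.9 = 0.7681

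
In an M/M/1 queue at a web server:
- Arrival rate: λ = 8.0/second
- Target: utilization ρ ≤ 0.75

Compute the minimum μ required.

ρ = λ/μ, so μ = λ/ρ
μ ≥ 8.0/0.75 = 10.6667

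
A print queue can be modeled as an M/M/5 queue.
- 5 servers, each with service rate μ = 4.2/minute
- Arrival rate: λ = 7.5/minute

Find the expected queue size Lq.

Traffic intensity: ρ = λ/(cμ) = 7.5/(5×4.2) = 0.3571
Since ρ = 0.3571 < 1, system is stable.
Offered load a = λ/μ = cρ = 7.5/4.2 = 1.7857
P₀ = [ Σₙ₌₀^4 aⁿ/n! + a^5/(5!(1-ρ)) ]⁻¹
Σ = a^0/0! + a^1/1! + a^2/2! + a^3/3! + a^4/4! = 1.0000 + 1.7857 + 1.5944 + 0.9490 + 0.4237 = 5.7528
a^5/(5!(1-ρ)) = 18.1577/(120 × 0.6429) = 0.2354
P₀ = 1/(5.7528 + 0.2354) = 0.1670
Lq = P₀·a^5·ρ / (5!(1-ρ)²) = 0.16700 × 18.1577 × 0.35714 / (120 × 0.41327) = 0.02184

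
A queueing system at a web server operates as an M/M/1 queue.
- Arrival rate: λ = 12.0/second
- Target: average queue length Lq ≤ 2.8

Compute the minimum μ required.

For M/M/1: Lq = λ²/(μ(μ-λ))
Need Lq ≤ 2.8, i.e. μ(μ-λ) ≥ λ²/2.8
μ² - 12.0μ - 144.00/2.8 ≥ 0  →  μ² - 12.0μ - 51.42857 ≥ 0
Quadratic formula (positive root): μ = [λ + √(λ² + 4×51.42857)]/2
Discriminant: 144.00 + 4×51.42857 = 349.7143, √349.7143 = 18.7006
μ ≥ (12.0 + 18.7006)/2 = 15.3503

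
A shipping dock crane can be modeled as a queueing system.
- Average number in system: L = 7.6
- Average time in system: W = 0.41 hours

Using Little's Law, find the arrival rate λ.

Little's Law: L = λW, so λ = L/W
λ = 7.6/0.41 = 18.5366 containers/hour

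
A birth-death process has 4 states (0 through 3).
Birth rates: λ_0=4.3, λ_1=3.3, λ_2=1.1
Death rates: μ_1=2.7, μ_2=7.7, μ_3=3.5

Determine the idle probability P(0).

Ratios P(n)/P(0) = (λ₀···λₙ₋₁)/(μ₁···μₙ):
P(1)/P(0) = (4.3)/(2.7) = 1.5926
P(2)/P(0) = (4.3×3.3)/(2.7×7.7) = 0.6825
P(3)/P(0) = (4.3×3.3×1.1)/(2.7×7.7×3.5) = 0.2145

Normalization: ∑ P(n) = 1
P(0) × (1.0000 + 1.5926 + 0.6825 + 0.2145) = 1
P(0) × 3.4896 = 1
P(0) = 1/3.4896 = 0.2866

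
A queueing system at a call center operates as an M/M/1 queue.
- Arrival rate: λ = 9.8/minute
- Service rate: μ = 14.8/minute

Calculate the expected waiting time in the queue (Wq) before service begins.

First, compute utilization: ρ = λ/μ = 9.8/14.8 = 0.6622
For M/M/1: Wq = λ/(μ(μ-λ))
Wq = 9.8/(14.8 × (14.8-9.8))
Wq = 9.8/(14.8 × 5.00)
Wq = 0.1324 minutes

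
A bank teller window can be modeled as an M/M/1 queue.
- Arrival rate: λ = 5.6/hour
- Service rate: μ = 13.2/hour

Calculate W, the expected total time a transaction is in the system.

First, compute utilization: ρ = λ/μ = 5.6/13.2 = 0.4242
For M/M/1: W = 1/(μ-λ)
W = 1/(13.2-5.6) = 1/7.60
W = 0.1316 hours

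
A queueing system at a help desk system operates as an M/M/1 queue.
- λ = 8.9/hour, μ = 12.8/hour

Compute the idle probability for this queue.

ρ = λ/μ = 8.9/12.8 = 0.6953
P(0) = 1 - ρ = 1 - 0.6953 = 0.3047
The server is idle 30.47% of the time.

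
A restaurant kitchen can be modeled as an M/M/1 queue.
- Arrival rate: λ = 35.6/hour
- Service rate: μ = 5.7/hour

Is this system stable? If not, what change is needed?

Stability requires ρ = λ/(cμ) < 1
ρ = 35.6/(1 × 5.7) = 35.6/5.70 = 6.2456
Since 6.2456 ≥ 1, the system is UNSTABLE.
Queue grows without bound. Need μ > λ = 35.6.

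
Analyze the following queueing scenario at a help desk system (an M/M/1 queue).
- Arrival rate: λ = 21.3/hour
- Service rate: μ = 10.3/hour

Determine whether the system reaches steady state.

Stability requires ρ = λ/(cμ) < 1
ρ = 21.3/(1 × 10.3) = 21.3/10.30 = 2.0680
Since 2.0680 ≥ 1, the system is UNSTABLE.
Queue grows without bound. Need μ > λ = 21.3.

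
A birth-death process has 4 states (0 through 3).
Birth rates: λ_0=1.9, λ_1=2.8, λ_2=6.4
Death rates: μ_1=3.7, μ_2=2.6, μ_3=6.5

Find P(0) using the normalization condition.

Ratios P(n)/P(0) = (λ₀···λₙ₋₁)/(μ₁···μₙ):
P(1)/P(0) = (1.9)/(3.7) = 0.5135
P(2)/P(0) = (1.9×2.8)/(3.7×2.6) = 0.5530
P(3)/P(0) = (1.9×2.8×6.4)/(3.7×2.6×6.5) = 0.5445

Normalization: ∑ P(n) = 1
P(0) × (1.0000 + 0.5135 + 0.5530 + 0.5445) = 1
P(0) × 2.6110 = 1
P(0) = 1/2.6110 = 0.3830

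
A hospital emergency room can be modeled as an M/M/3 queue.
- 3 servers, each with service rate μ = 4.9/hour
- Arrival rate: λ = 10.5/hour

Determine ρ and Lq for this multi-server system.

Traffic intensity: ρ = λ/(cμ) = 10.5/(3×4.9) = 0.7143
Since ρ = 0.7143 < 1, system is stable.
Offered load a = λ/μ = cρ = 10.5/4.9 = 2.1429
P₀ = [ Σₙ₌₀^2 aⁿ/n! + a^3/(3!(1-ρ)) ]⁻¹
Σ = a^0/0! + a^1/1! + a^2/2! = 1.0000 + 2.1429 + 2.2959 = 5.4388
a^3/(3!(1-ρ)) = 9.83965/(6 × 0.285714) = 5.7398
P₀ = 1/(5.4388 + 5.7398) = 0.08946
Lq = P₀·a^3·ρ / (3!(1-ρ)²) = 0.089457 × 9.8397 × 0.71429 / (6 × 0.081633) = 1.2837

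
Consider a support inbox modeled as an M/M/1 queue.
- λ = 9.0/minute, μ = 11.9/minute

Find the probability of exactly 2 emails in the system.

ρ = λ/μ = 9.0/11.9 = 0.7563
P(n) = (1-ρ)ρⁿ
P(2) = (1-0.7563) × 0.7563^2
P(2) = 0.2437 × 0.5720
P(2) = 0.1394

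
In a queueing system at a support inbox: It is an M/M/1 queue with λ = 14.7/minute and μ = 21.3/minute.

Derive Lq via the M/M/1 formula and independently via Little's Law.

Method 1 (direct): Lq = λ²/(μ(μ-λ)) = 216.09/(21.3 × 6.60) = 1.5371

Method 2 (Little's Law):
W = 1/(μ-λ) = 1/6.60 = 0.151515
Wq = W - 1/μ = 0.151515 - 0.0469484 = 0.104567
Lq = λWq = 14.7 × 0.104567 = 1.5371 ✔ (matches Method 1)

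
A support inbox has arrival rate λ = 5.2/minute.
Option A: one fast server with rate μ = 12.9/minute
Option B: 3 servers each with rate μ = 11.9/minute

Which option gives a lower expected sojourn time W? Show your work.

Option A: single server μ = 12.9 (M/M/1)
  ρ_A = 5.2/12.9 = 0.4031
  W_A = 1/(μ-λ) = 1/(12.9-5.2) = 1/7.70 = 0.1299

Option B: 3 servers μ = 11.9 (M/M/3)
  ρ_B = λ/(cμ) = 5.2/(3×11.9) = 0.1457
  Offered load a = λ/μ = cρ = 5.2/11.9 = 0.4370
  P₀ = [ Σₙ₌₀^2 aⁿ/n! + a^3/(3!(1-ρ)) ]⁻¹
  Σ = a^0/0! + a^1/1! + a^2/2! = 1.0000 + 0.43697 + 0.095473 = 1.5324
  a^3/(3!(1-ρ)) = 0.08344/(6 × 0.8543) = 0.01628
  P₀ = 1/(1.5324 + 0.01628) = 0.6457
  Lq = P₀·a^3·ρ / (3!(1-ρ)²) = 0.6457 × 0.08344 × 0.1457 / (6 × 0.7299) = 0.001792
  Wq_B = Lq/λ = 0.0017919/5.2 = 0.00034460
  W_B = Wq_B + 1/μ = 0.00034460 + 0.084034 = 0.08438

Since W_B = 0.08438 < W_A = 0.1299, Option B (multiple servers) has the shorter time in system.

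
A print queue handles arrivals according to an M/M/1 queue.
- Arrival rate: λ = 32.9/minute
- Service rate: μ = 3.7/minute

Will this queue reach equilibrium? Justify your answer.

Stability requires ρ = λ/(cμ) < 1
ρ = 32.9/(1 × 3.7) = 32.9/3.70 = 8.8919
Since 8.8919 ≥ 1, the system is UNSTABLE.
Queue grows without bound. Need μ > λ = 32.9.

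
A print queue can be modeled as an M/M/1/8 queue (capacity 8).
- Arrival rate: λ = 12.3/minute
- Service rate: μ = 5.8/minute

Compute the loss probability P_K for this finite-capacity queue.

ρ = λ/μ = 12.3/5.8 = 2.1207
P₀ = (1-ρ)/(1-ρ^(K+1)) = (1-2.1207)/(1-2.1207^9) = -1.1207/-866.5872 = 0.001293
P_K = P₀×ρ^K = 0.0012932 × 2.1207^8 = 0.0012932 × 409.1042 = 0.5291
Blocking probability = 52.91%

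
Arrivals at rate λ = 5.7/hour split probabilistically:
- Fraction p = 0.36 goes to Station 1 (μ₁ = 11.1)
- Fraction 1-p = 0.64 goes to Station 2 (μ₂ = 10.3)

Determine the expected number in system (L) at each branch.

Effective rates: λ₁ = 5.7×0.36 = 2.052, λ₂ = 5.7×0.64 = 3.648
Station 1: ρ₁ = 2.052/11.1 = 0.1849, L₁ = ρ₁/(1-ρ₁) = 0.1849/(1-0.1849) = 0.2268
Station 2: ρ₂ = 3.648/10.3 = 0.35417, L₂ = ρ₂/(1-ρ₂) = 0.35417/(1-0.35417) = 0.5484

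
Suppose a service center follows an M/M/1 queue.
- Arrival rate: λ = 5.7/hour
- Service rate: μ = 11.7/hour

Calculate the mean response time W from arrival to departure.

First, compute utilization: ρ = λ/μ = 5.7/11.7 = 0.4872
For M/M/1: W = 1/(μ-λ)
W = 1/(11.7-5.7) = 1/6.00
W = 0.1667 hours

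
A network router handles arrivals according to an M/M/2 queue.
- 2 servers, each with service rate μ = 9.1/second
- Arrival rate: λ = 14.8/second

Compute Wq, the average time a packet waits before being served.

Traffic intensity: ρ = λ/(cμ) = 14.8/(2×9.1) = 0.8132
Since ρ = 0.8132 < 1, system is stable.
Offered load a = λ/μ = cρ = 14.8/9.1 = 1.6264
P₀ = [ Σₙ₌₀^1 aⁿ/n! + a^2/(2!(1-ρ)) ]⁻¹
Σ = a^0/0! + a^1/1! = 1.0000 + 1.6264 = 2.6264
a^2/(2!(1-ρ)) = 2.64509/(2 × 0.186813) = 7.0795
P₀ = 1/(2.6264 + 7.0795) = 0.1030
Lq = P₀·a^2·ρ / (2!(1-ρ)²) = 0.10303 × 2.6451 × 0.81319 / (2 × 0.034899) = 3.1751
Wq = Lq/λ = 3.1751/14.8 = 0.2145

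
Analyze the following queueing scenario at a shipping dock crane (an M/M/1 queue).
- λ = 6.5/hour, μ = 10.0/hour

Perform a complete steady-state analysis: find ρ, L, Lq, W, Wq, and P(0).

Step 1: ρ = λ/μ = 6.5/10.0 = 0.6500
Step 2: L = λ/(μ-λ) = 6.5/3.50 = 1.8571
Step 3: Lq = λ²/(μ(μ-λ)) = 42.25/(10.0×3.50) = 1.2071
Step 4: W = 1/(μ-λ) = 1/3.50 = 0.2857
Step 5: Wq = λ/(μ(μ-λ)) = 6.5/(10.0×3.50) = 0.1857
Step 6: P(0) = 1-ρ = 0.3500
Verify: L = λW = 6.5×0.2857 = 1.8571 ✔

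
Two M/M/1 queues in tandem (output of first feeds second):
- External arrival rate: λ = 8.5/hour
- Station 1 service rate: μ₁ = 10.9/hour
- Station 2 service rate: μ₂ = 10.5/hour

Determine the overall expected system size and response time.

By Jackson's theorem, each station behaves as independent M/M/1.
Station 1: ρ₁ = 8.5/10.9 = 0.7798, L₁ = ρ₁/(1-ρ₁) = λ/(μ₁-λ) = 8.5/2.40 = 3.5417
Station 2: ρ₂ = 8.5/10.5 = 0.8095, L₂ = ρ₂/(1-ρ₂) = λ/(μ₂-λ) = 8.5/2.00 = 4.2500
Total: L = L₁ + L₂ = 3.5417 + 4.2500 = 7.7917
W = L/λ = 7.7917/8.5 = 0.9167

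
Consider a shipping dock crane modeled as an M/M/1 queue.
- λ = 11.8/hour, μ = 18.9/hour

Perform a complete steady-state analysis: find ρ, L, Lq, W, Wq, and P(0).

Step 1: ρ = λ/μ = 11.8/18.9 = 0.6243
Step 2: L = λ/(μ-λ) = 11.8/7.10 = 1.6620
Step 3: Lq = λ²/(μ(μ-λ)) = 139.24/(18.9×7.10) = 1.0376
Step 4: W = 1/(μ-λ) = 1/7.10 = 0.14085
Step 5: Wq = λ/(μ(μ-λ)) = 11.8/(18.9×7.10) = 0.08794
Step 6: P(0) = 1-ρ = 0.3757
Verify: L = λW = 11.8×0.14085 = 1.6620 ✔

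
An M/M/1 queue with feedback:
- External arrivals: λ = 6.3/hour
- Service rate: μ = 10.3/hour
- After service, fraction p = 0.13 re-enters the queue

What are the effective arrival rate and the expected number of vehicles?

Effective arrival rate: λ_eff = λ/(1-p) = 6.3/(1-0.13) = 6.3/0.87 = 7.24138
ρ = λ_eff/μ = 7.24138/10.3 = 0.703047
L = ρ/(1-ρ) = 0.703047/(1-0.703047) = 2.3675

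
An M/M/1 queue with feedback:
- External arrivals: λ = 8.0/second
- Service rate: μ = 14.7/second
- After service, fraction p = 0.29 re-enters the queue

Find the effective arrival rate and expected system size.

Effective arrival rate: λ_eff = λ/(1-p) = 8.0/(1-0.29) = 8.0/0.71 = 11.2676
ρ = λ_eff/μ = 11.2676/14.7 = 0.7665
L = ρ/(1-ρ) = 0.7665/(1-0.7665) = 3.2827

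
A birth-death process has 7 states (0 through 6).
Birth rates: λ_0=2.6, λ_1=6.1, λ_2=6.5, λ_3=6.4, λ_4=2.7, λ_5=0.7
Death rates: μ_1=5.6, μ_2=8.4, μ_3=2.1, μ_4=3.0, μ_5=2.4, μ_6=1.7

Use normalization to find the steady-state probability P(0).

Ratios P(n)/P(0) = (λ₀···λₙ₋₁)/(μ₁···μₙ):
P(1)/P(0) = (2.6)/(5.6) = 0.4643
P(2)/P(0) = (2.6×6.1)/(5.6×8.4) = 0.3372
P(3)/P(0) = (2.6×6.1×6.5)/(5.6×8.4×2.1) = 1.0436
P(4)/P(0) = (2.6×6.1×6.5×6.4)/(5.6×8.4×2.1×3.0) = 2.2263
P(5)/P(0) = (2.6×6.1×6.5×6.4×2.7)/(5.6×8.4×2.1×3.0×2.4) = 2.5046
P(6)/P(0) = (2.6×6.1×6.5×6.4×2.7×0.7)/(5.6×8.4×2.1×3.0×2.4×1.7) = 1.0313

Normalization: ∑ P(n) = 1
P(0) × (1.0000 + 0.4643 + 0.3372 + 1.0436 + 2.2263 + 2.5046 + 1.0313) = 1
P(0) × 8.6073 = 1
P(0) = 1/8.6073 = 0.1162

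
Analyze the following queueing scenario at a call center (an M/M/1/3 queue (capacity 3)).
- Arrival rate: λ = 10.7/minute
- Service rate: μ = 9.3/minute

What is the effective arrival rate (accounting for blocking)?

ρ = λ/μ = 10.7/9.3 = 1.1505
P₀ = (1-ρ)/(1-ρ^(K+1)) = (1-1.1505)/(1-1.1505^4) = -0.1505/-0.7520 = 0.2001
P_K = P₀×ρ^K = 0.20012 × 1.1505^3 = 0.20012 × 1.5229 = 0.3048
λ_eff = λ(1-P_K) = 10.7 × (1 - 0.30477) = 10.7 × 0.69523 = 7.4390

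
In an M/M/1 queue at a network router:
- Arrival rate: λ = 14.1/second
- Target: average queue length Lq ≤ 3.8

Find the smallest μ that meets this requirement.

For M/M/1: Lq = λ²/(μ(μ-λ))
Need Lq ≤ 3.8, i.e. μ(μ-λ) ≥ λ²/3.8
μ² - 14.1μ - 198.81/3.8 ≥ 0  →  μ² - 14.1μ - 52.31842 ≥ 0
Quadratic formula (positive root): μ = [λ + √(λ² + 4×52.31842)]/2
Discriminant: 198.81 + 4×52.31842 = 408.0837, √408.0837 = 20.2011
μ ≥ (14.1 + 20.2011)/2 = 17.1505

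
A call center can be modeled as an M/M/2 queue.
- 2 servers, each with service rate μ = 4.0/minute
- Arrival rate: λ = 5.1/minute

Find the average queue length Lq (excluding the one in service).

Traffic intensity: ρ = λ/(cμ) = 5.1/(2×4.0) = 0.6375
Since ρ = 0.6375 < 1, system is stable.
Offered load a = λ/μ = cρ = 5.1/4.0 = 1.2750
P₀ = [ Σₙ₌₀^1 aⁿ/n! + a^2/(2!(1-ρ)) ]⁻¹
Σ = a^0/0! + a^1/1! = 1.0000 + 1.2750 = 2.2750
a^2/(2!(1-ρ)) = 1.6256/(2 × 0.3625) = 2.2422
P₀ = 1/(2.2750 + 2.2422) = 0.2214
Lq = P₀·a^2·ρ / (2!(1-ρ)²) = 0.22137 × 1.6256 × 0.63750 / (2 × 0.13141) = 0.8729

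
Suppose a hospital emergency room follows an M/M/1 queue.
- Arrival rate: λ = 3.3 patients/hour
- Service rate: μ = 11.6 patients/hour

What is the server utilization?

Server utilization: ρ = λ/μ
ρ = 3.3/11.6 = 0.2845
The server is busy 28.45% of the time.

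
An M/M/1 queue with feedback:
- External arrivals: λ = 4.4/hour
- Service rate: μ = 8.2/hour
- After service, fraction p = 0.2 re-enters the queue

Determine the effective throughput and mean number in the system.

Effective arrival rate: λ_eff = λ/(1-p) = 4.4/(1-0.2) = 4.4/0.80 = 5.5000
ρ = λ_eff/μ = 5.5000/8.2 = 0.67073
L = ρ/(1-ρ) = 0.67073/(1-0.67073) = 2.0370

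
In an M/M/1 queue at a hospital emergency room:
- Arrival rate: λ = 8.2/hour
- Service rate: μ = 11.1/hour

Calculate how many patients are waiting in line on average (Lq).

ρ = λ/μ = 8.2/11.1 = 0.7387
For M/M/1: Lq = λ²/(μ(μ-λ))
Lq = 67.24/(11.1 × 2.90)
Lq = 2.0888 patients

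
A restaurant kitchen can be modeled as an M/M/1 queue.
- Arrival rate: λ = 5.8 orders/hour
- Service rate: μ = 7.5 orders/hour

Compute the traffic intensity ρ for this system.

Server utilization: ρ = λ/μ
ρ = 5.8/7.5 = 0.7733
The server is busy 77.33% of the time.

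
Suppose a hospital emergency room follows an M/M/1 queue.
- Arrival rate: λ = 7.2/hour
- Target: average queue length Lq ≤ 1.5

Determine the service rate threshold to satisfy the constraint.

For M/M/1: Lq = λ²/(μ(μ-λ))
Need Lq ≤ 1.5, i.e. μ(μ-λ) ≥ λ²/1.5
μ² - 7.2μ - 51.84/1.5 ≥ 0  →  μ² - 7.2μ - 34.5600 ≥ 0
Quadratic formula (positive root): μ = [λ + √(λ² + 4×34.5600)]/2
Discriminant: 51.84 + 4×34.5600 = 190.0800, √190.0800 = 13.7870
μ ≥ (7.2 + 13.7870)/2 = 10.4935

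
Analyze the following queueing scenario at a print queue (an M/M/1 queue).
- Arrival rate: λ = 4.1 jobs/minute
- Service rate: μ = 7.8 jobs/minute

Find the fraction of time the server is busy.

Server utilization: ρ = λ/μ
ρ = 4.1/7.8 = 0.5256
The server is busy 52.56% of the time.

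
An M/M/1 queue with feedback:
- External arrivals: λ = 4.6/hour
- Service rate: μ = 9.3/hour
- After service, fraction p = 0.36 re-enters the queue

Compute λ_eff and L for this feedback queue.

Effective arrival rate: λ_eff = λ/(1-p) = 4.6/(1-0.36) = 4.6/0.64 = 7.1875
ρ = λ_eff/μ = 7.1875/9.3 = 0.77285
L = ρ/(1-ρ) = 0.77285/(1-0.77285) = 3.4024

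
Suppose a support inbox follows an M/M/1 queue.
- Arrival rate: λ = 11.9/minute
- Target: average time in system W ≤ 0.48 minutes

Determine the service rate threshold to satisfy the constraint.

For M/M/1: W = 1/(μ-λ)
Need W ≤ 0.48, so 1/(μ-λ) ≤ 0.48
μ - λ ≥ 1/0.48 = 2.0833
μ ≥ 11.9 + 2.0833 = 13.9833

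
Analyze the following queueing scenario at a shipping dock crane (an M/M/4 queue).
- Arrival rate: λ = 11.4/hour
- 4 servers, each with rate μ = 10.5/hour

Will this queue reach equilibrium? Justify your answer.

Stability requires ρ = λ/(cμ) < 1
ρ = 11.4/(4 × 10.5) = 11.4/42.00 = 0.2714
Since 0.2714 < 1, the system is STABLE.
The servers are busy 27.14% of the time.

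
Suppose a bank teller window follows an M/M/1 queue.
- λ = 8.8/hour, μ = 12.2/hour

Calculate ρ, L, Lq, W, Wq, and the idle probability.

Step 1: ρ = λ/μ = 8.8/12.2 = 0.7213
Step 2: L = λ/(μ-λ) = 8.8/3.40 = 2.5882
Step 3: Lq = λ²/(μ(μ-λ)) = 77.44/(12.2×3.40) = 1.8669
Step 4: W = 1/(μ-λ) = 1/3.40 = 0.294118
Step 5: Wq = λ/(μ(μ-λ)) = 8.8/(12.2×3.40) = 0.2122
Step 6: P(0) = 1-ρ = 0.2787
Verify: L = λW = 8.8×0.294118 = 2.5882 ✔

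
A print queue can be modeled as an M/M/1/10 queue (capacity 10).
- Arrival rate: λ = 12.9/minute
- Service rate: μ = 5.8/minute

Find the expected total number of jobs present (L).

ρ = λ/μ = 12.9/5.8 = 2.22414
P₀ = (1-ρ)/(1-ρ^(K+1)) = (1-2.22414)/(1-2.22414^11) = -1.2241/-6587.4511 = 0.0001858
P_K = P₀×ρ^K = 0.00018583 × 2.22414^10 = 0.00018583 × 2962.2466 = 0.5505
L = ρ[1 - (K+1)ρ^K + Kρ^(K+1)] / [(1-ρ)(1-ρ^(K+1))]
L = 2.22414 × (1 - 11×2962.2466 + 10×6588.4511) / ((1 - 2.22414) × (1 - 6588.4511)) = 9.1848 jobs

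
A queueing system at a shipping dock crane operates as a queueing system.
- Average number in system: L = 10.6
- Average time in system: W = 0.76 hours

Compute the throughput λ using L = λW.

Little's Law: L = λW, so λ = L/W
λ = 10.6/0.76 = 13.9474 containers/hour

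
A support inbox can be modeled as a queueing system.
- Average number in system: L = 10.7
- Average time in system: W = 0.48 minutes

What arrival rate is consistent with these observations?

Little's Law: L = λW, so λ = L/W
λ = 10.7/0.48 = 22.2917 emails/minute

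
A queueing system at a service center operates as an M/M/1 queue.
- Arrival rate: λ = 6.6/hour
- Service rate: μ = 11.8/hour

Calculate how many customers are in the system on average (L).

ρ = λ/μ = 6.6/11.8 = 0.5593
For M/M/1: L = λ/(μ-λ)
L = 6.6/(11.8-6.6) = 6.6/5.20
L = 1.2692 customers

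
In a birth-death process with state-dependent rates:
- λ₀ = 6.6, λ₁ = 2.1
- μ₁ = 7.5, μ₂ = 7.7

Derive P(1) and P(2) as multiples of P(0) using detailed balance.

Balance equations:
State 0: λ₀P₀ = μ₁P₁ → P₁ = (λ₀/μ₁)P₀ = (6.6/7.5)P₀ = 0.8800P₀
State 1: P₂ = (λ₀λ₁)/(μ₁μ₂)P₀ = (6.6×2.1)/(7.5×7.7)P₀ = 0.2400P₀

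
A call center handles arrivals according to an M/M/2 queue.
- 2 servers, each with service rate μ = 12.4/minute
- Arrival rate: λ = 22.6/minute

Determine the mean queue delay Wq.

Traffic intensity: ρ = λ/(cμ) = 22.6/(2×12.4) = 0.9113
Since ρ = 0.9113 < 1, system is stable.
Offered load a = λ/μ = cρ = 22.6/12.4 = 1.8226
P₀ = [ Σₙ₌₀^1 aⁿ/n! + a^2/(2!(1-ρ)) ]⁻¹
Σ = a^0/0! + a^1/1! = 1.0000 + 1.8226 = 2.8226
a^2/(2!(1-ρ)) = 3.32180/(2 × 0.0887097) = 18.7229
P₀ = 1/(2.8226 + 18.7229) = 0.04641
Lq = P₀·a^2·ρ / (2!(1-ρ)²) = 0.0464135 × 3.32180 × 0.911290 / (2 × 0.00786941) = 8.9269
Wq = Lq/λ = 8.9269/22.6 = 0.3950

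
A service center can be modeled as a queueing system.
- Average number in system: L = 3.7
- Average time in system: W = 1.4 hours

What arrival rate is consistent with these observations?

Little's Law: L = λW, so λ = L/W
λ = 3.7/1.4 = 2.6429 customers/hour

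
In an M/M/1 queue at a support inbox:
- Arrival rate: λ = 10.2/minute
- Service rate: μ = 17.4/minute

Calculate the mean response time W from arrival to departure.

First, compute utilization: ρ = λ/μ = 10.2/17.4 = 0.5862
For M/M/1: W = 1/(μ-λ)
W = 1/(17.4-10.2) = 1/7.20
W = 0.1389 minutes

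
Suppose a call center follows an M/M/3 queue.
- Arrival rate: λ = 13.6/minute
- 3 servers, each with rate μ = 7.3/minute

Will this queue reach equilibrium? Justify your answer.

Stability requires ρ = λ/(cμ) < 1
ρ = 13.6/(3 × 7.3) = 13.6/21.90 = 0.6210
Since 0.6210 < 1, the system is STABLE.
The servers are busy 62.10% of the time.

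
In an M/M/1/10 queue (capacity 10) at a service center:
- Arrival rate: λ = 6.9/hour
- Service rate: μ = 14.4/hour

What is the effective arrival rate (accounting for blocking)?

ρ = λ/μ = 6.9/14.4 = 0.47917
P₀ = (1-ρ)/(1-ρ^(K+1)) = (1-0.47917)/(1-0.47917^11) = 0.5208/0.9997 = 0.5210
P_K = P₀×ρ^K = 0.52099 × 0.47917^10 = 0.52099 × 0.00063811 = 0.0003324
λ_eff = λ(1-P_K) = 6.9 × (1 - 0.0003324) = 6.9 × 0.99967 = 6.8977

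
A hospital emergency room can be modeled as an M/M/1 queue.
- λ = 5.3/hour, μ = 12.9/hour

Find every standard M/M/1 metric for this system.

Step 1: ρ = λ/μ = 5.3/12.9 = 0.4109
Step 2: L = λ/(μ-λ) = 5.3/7.60 = 0.6974
Step 3: Lq = λ²/(μ(μ-λ)) = 28.09/(12.9×7.60) = 0.2865
Step 4: W = 1/(μ-λ) = 1/7.60 = 0.13158
Step 5: Wq = λ/(μ(μ-λ)) = 5.3/(12.9×7.60) = 0.05406
Step 6: P(0) = 1-ρ = 0.5891
Verify: L = λW = 5.3×0.13158 = 0.6974 ✔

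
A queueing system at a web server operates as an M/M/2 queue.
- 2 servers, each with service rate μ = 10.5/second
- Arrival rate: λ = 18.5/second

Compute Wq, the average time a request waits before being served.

Traffic intensity: ρ = λ/(cμ) = 18.5/(2×10.5) = 0.8810
Since ρ = 0.8810 < 1, system is stable.
Offered load a = λ/μ = cρ = 18.5/10.5 = 1.7619
P₀ = [ Σₙ₌₀^1 aⁿ/n! + a^2/(2!(1-ρ)) ]⁻¹
Σ = a^0/0! + a^1/1! = 1.0000 + 1.7619 = 2.7619
a^2/(2!(1-ρ)) = 3.10431/(2 × 0.119048) = 13.0381
P₀ = 1/(2.7619 + 13.0381) = 0.06329
Lq = P₀·a^2·ρ / (2!(1-ρ)²) = 0.06329114 × 3.104308 × 0.8809524 / (2 × 0.01417234) = 6.1064
Wq = Lq/λ = 6.1064/18.5 = 0.3301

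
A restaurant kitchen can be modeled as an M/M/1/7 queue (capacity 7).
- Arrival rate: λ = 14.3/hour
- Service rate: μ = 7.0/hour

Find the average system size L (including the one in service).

ρ = λ/μ = 14.3/7.0 = 2.0429
P₀ = (1-ρ)/(1-ρ^(K+1)) = (1-2.0429)/(1-2.0429^8) = -1.0429/-302.3730 = 0.003449
P_K = P₀×ρ^K = 0.003449 × 2.0429^7 = 0.003449 × 148.5011 = 0.5122
L = ρ[1 - (K+1)ρ^K + Kρ^(K+1)] / [(1-ρ)(1-ρ^(K+1))]
L = 2.0429 × (1 - 8×148.5011 + 7×303.3730) / ((1 - 2.0429) × (1 - 303.3730)) = 6.0676 orders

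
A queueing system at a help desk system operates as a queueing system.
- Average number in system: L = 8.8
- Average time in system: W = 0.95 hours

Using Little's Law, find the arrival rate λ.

Little's Law: L = λW, so λ = L/W
λ = 8.8/0.95 = 9.2632 tickets/hour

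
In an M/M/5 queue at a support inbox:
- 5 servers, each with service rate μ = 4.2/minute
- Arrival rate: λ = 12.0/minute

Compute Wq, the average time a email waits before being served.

Traffic intensity: ρ = λ/(cμ) = 12.0/(5×4.2) = 0.5714
Since ρ = 0.5714 < 1, system is stable.
Offered load a = λ/μ = cρ = 12.0/4.2 = 2.8571
P₀ = [ Σₙ₌₀^4 aⁿ/n! + a^5/(5!(1-ρ)) ]⁻¹
Σ = a^0/0! + a^1/1! + a^2/2! + a^3/3! + a^4/4! = 1.00000 + 2.85714 + 4.08163 + 3.88727 + 2.77662 = 14.6027
a^5/(5!(1-ρ)) = 190.3969/(120 × 0.42857) = 3.7022
P₀ = 1/(14.6027 + 3.7022) = 0.05463
Lq = P₀·a^5·ρ / (5!(1-ρ)²) = 0.054630 × 190.3969 × 0.57143 / (120 × 0.18367) = 0.2697
Wq = Lq/λ = 0.2697/12.0 = 0.02247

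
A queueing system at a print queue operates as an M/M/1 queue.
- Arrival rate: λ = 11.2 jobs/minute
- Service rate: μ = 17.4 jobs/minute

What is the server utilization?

Server utilization: ρ = λ/μ
ρ = 11.2/17.4 = 0.6437
The server is busy 64.37% of the time.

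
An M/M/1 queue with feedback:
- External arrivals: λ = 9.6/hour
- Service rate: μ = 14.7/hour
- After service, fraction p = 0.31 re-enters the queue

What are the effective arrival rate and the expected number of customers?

Effective arrival rate: λ_eff = λ/(1-p) = 9.6/(1-0.31) = 9.6/0.69 = 13.9130435
ρ = λ_eff/μ = 13.9130435/14.7 = 0.94646554
L = ρ/(1-ρ) = 0.94646554/(1-0.94646554) = 17.6796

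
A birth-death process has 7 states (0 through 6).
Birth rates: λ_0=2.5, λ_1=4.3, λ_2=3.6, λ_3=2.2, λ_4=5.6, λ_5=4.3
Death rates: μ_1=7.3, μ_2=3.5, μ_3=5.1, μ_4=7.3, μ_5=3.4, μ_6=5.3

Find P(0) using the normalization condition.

Ratios P(n)/P(0) = (λ₀···λₙ₋₁)/(μ₁···μₙ):
P(1)/P(0) = (2.5)/(7.3) = 0.3425
P(2)/P(0) = (2.5×4.3)/(7.3×3.5) = 0.4207
P(3)/P(0) = (2.5×4.3×3.6)/(7.3×3.5×5.1) = 0.2970
P(4)/P(0) = (2.5×4.3×3.6×2.2)/(7.3×3.5×5.1×7.3) = 0.08951
P(5)/P(0) = (2.5×4.3×3.6×2.2×5.6)/(7.3×3.5×5.1×7.3×3.4) = 0.1474
P(6)/P(0) = (2.5×4.3×3.6×2.2×5.6×4.3)/(7.3×3.5×5.1×7.3×3.4×5.3) = 0.1196

Normalization: ∑ P(n) = 1
P(0) × (1.0000 + 0.3425 + 0.4207 + 0.2970 + 0.08951 + 0.1474 + 0.1196) = 1
P(0) × 2.4167 = 1
P(0) = 1/2.4167 = 0.4138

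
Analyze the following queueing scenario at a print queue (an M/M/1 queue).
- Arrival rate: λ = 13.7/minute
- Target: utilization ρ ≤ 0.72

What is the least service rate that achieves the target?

ρ = λ/μ, so μ = λ/ρ
μ ≥ 13.7/0.72 = 19.0278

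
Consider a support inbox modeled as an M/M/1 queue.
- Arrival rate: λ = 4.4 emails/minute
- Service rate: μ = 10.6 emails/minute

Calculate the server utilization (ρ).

Server utilization: ρ = λ/μ
ρ = 4.4/10.6 = 0.4151
The server is busy 41.51% of the time.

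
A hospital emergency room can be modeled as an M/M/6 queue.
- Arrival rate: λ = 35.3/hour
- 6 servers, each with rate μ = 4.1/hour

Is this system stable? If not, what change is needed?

Stability requires ρ = λ/(cμ) < 1
ρ = 35.3/(6 × 4.1) = 35.3/24.60 = 1.4350
Since 1.4350 ≥ 1, the system is UNSTABLE.
Need c > λ/μ = 35.3/4.1 = 8.61.
Minimum servers needed: c = 9.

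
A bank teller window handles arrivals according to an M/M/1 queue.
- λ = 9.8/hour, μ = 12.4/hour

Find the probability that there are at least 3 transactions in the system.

ρ = λ/μ = 9.8/12.4 = 0.7903
P(N ≥ n) = ρⁿ
P(N ≥ 3) = 0.7903^3
P(N ≥ 3) = 0.4936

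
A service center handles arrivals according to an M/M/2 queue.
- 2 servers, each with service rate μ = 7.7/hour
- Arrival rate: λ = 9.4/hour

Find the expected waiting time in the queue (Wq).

Traffic intensity: ρ = λ/(cμ) = 9.4/(2×7.7) = 0.6104
Since ρ = 0.6104 < 1, system is stable.
Offered load a = λ/μ = cρ = 9.4/7.7 = 1.2208
P₀ = [ Σₙ₌₀^1 aⁿ/n! + a^2/(2!(1-ρ)) ]⁻¹
Σ = a^0/0! + a^1/1! = 1.0000 + 1.2208 = 2.2208
a^2/(2!(1-ρ)) = 1.4903/(2 × 0.3896) = 1.9126
P₀ = 1/(2.2208 + 1.9126) = 0.2419
Lq = P₀·a^2·ρ / (2!(1-ρ)²) = 0.24194 × 1.4903 × 0.61039 / (2 × 0.15180) = 0.7249
Wq = Lq/λ = 0.7249/9.4 = 0.07712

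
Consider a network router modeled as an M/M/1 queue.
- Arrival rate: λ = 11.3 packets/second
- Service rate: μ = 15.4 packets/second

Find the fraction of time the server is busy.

Server utilization: ρ = λ/μ
ρ = 11.3/15.4 = 0.7338
The server is busy 73.38% of the time.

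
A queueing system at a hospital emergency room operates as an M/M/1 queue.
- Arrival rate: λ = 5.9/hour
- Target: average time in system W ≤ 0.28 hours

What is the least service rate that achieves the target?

For M/M/1: W = 1/(μ-λ)
Need W ≤ 0.28, so 1/(μ-λ) ≤ 0.28
μ - λ ≥ 1/0.28 = 3.5714
μ ≥ 5.9 + 3.5714 = 9.4714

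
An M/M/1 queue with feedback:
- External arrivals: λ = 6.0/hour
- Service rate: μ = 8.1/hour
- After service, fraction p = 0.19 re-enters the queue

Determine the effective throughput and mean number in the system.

Effective arrival rate: λ_eff = λ/(1-p) = 6.0/(1-0.19) = 6.0/0.81 = 7.40741
ρ = λ_eff/μ = 7.40741/8.1 = 0.914495
L = ρ/(1-ρ) = 0.914495/(1-0.914495) = 10.6952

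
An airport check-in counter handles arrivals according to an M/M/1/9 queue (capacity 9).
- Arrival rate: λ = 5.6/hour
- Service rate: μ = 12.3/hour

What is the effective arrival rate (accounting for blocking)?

ρ = λ/μ = 5.6/12.3 = 0.45528
P₀ = (1-ρ)/(1-ρ^(K+1)) = (1-0.45528)/(1-0.45528^10) = 0.5447/0.9996 = 0.5449
P_K = P₀×ρ^K = 0.54493 × 0.45528^9 = 0.54493 × 0.00084044 = 0.0004580
λ_eff = λ(1-P_K) = 5.6 × (1 - 0.0004580) = 5.6 × 0.99954 = 5.5974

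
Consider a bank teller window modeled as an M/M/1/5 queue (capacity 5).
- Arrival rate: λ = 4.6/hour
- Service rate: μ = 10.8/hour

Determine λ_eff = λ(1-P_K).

ρ = λ/μ = 4.6/10.8 = 0.425926
P₀ = (1-ρ)/(1-ρ^(K+1)) = (1-0.425926)/(1-0.425926^6) = 0.57407/0.99403 = 0.5775
P_K = P₀×ρ^K = 0.577522 × 0.425926^5 = 0.577522 × 0.0140175 = 0.008095
λ_eff = λ(1-P_K) = 4.6 × (1 - 0.008095) = 4.6 × 0.99191 = 4.5628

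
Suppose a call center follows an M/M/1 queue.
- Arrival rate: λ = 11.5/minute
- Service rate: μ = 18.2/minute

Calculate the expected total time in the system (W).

First, compute utilization: ρ = λ/μ = 11.5/18.2 = 0.6319
For M/M/1: W = 1/(μ-λ)
W = 1/(18.2-11.5) = 1/6.70
W = 0.1493 minutes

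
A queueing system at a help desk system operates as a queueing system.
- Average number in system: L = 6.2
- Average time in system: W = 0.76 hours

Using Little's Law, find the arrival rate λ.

Little's Law: L = λW, so λ = L/W
λ = 6.2/0.76 = 8.1579 tickets/hour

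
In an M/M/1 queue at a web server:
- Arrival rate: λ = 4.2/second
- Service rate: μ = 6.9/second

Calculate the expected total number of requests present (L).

ρ = λ/μ = 4.2/6.9 = 0.6087
For M/M/1: L = λ/(μ-λ)
L = 4.2/(6.9-4.2) = 4.2/2.70
L = 1.5556 requests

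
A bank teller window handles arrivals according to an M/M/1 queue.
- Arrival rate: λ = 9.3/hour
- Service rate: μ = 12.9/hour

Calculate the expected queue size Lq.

ρ = λ/μ = 9.3/12.9 = 0.7209
For M/M/1: Lq = λ²/(μ(μ-λ))
Lq = 86.49/(12.9 × 3.60)
Lq = 1.8624 transactions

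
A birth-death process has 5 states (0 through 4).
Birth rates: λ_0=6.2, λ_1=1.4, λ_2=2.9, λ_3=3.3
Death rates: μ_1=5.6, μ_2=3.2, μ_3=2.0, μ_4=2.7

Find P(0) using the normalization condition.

Ratios P(n)/P(0) = (λ₀···λₙ₋₁)/(μ₁···μₙ):
P(1)/P(0) = (6.2)/(5.6) = 1.10714
P(2)/P(0) = (6.2×1.4)/(5.6×3.2) = 0.484375
P(3)/P(0) = (6.2×1.4×2.9)/(5.6×3.2×2.0) = 0.702344
P(4)/P(0) = (6.2×1.4×2.9×3.3)/(5.6×3.2×2.0×2.7) = 0.858420

Normalization: ∑ P(n) = 1
P(0) × (1.00000 + 1.10714 + 0.484375 + 0.702344 + 0.858420) = 1
P(0) × 4.1523 = 1
P(0) = 1/4.1523 = 0.2408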